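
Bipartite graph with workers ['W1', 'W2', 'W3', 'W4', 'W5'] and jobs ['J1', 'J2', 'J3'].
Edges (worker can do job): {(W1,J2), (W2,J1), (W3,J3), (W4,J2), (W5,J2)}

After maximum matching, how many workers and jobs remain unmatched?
Unmatched: 2 workers, 0 jobs

Maximum matching size: 3
Workers: 5 total, 3 matched, 2 unmatched
Jobs: 3 total, 3 matched, 0 unmatched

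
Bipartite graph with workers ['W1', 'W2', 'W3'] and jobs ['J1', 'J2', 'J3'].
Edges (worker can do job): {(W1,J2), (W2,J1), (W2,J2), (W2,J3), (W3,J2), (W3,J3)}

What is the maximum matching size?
Maximum matching size = 3

Maximum matching: {(W1,J2), (W2,J1), (W3,J3)}
Size: 3

This assigns 3 workers to 3 distinct jobs.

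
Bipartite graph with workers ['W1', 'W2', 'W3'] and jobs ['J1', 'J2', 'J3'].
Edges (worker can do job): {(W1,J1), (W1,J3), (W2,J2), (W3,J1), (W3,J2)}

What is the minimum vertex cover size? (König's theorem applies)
Minimum vertex cover size = 3

By König's theorem: in bipartite graphs,
min vertex cover = max matching = 3

Maximum matching has size 3, so minimum vertex cover also has size 3.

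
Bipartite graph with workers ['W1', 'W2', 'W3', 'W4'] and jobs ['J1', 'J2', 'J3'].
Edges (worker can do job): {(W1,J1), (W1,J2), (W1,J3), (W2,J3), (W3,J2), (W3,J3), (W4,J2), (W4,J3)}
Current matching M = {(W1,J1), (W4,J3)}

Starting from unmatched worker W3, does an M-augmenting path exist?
Yes: W3 → J3 → W4 → J2

An M-augmenting path alternates non-matching / matching edges, starting and ending at unmatched vertices.
Path: W3 → J3 → W4 → J2
(J2 is unmatched in M, so the path is augmenting.)
Flipping edges along this path would increase |M| from 2 to 3.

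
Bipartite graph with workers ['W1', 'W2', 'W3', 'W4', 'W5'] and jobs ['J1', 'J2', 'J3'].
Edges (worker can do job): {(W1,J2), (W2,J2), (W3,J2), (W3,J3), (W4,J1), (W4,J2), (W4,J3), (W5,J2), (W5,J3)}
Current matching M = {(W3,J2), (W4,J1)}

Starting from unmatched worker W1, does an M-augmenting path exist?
Yes: W1 → J2 → W3 → J3

An M-augmenting path alternates non-matching / matching edges, starting and ending at unmatched vertices.
Path: W1 → J2 → W3 → J3
(J3 is unmatched in M, so the path is augmenting.)
Flipping edges along this path would increase |M| from 2 to 3.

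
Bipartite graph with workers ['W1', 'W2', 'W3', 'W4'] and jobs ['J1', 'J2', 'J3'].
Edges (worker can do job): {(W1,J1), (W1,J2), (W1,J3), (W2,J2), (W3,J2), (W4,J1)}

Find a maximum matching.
Matching: {(W1,J3), (W3,J2), (W4,J1)}

Maximum matching (size 3):
  W1 → J3
  W3 → J2
  W4 → J1

Each worker is assigned to at most one job, and each job to at most one worker.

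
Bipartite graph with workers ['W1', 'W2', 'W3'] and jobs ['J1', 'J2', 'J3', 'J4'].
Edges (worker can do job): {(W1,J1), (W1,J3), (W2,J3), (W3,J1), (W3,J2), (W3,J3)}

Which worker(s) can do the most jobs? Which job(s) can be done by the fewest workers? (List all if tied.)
Most versatile: W3 (3 jobs); Least covered: J4 (0 workers)

Worker degrees (jobs they can do): W1:2, W2:1, W3:3
Job degrees (workers who can do it): J1:2, J2:1, J3:3, J4:0

Maximum worker degree is 3, achieved by: W3
Minimum job degree is 0, achieved by: J4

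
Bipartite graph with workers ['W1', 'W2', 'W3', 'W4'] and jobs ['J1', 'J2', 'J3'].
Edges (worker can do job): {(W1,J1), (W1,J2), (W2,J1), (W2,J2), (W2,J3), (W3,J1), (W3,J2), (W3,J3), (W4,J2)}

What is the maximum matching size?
Maximum matching size = 3

Maximum matching: {(W2,J3), (W3,J1), (W4,J2)}
Size: 3

This assigns 3 workers to 3 distinct jobs.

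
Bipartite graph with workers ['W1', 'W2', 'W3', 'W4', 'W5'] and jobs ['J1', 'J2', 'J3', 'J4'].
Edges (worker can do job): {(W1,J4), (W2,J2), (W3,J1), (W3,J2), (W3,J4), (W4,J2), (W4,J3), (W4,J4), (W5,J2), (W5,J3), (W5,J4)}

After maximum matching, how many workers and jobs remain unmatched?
Unmatched: 1 workers, 0 jobs

Maximum matching size: 4
Workers: 5 total, 4 matched, 1 unmatched
Jobs: 4 total, 4 matched, 0 unmatched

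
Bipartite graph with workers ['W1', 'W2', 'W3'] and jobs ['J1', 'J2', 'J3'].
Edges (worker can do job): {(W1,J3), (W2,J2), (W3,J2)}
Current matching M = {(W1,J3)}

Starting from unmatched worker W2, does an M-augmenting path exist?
Yes: W2 → J2

An M-augmenting path alternates non-matching / matching edges, starting and ending at unmatched vertices.
Path: W2 → J2
(J2 is unmatched in M, so the path is augmenting.)
Flipping edges along this path would increase |M| from 1 to 2.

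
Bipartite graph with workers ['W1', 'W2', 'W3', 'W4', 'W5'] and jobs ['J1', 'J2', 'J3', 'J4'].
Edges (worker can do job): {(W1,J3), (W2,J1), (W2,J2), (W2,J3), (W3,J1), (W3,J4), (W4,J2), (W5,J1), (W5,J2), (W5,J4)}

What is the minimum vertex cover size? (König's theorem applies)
Minimum vertex cover size = 4

By König's theorem: in bipartite graphs,
min vertex cover = max matching = 4

Maximum matching has size 4, so minimum vertex cover also has size 4.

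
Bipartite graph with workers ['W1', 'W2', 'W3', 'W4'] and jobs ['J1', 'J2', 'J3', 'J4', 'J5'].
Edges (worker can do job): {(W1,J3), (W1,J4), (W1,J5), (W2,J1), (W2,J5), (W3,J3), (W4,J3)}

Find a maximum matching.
Matching: {(W1,J4), (W2,J5), (W4,J3)}

Maximum matching (size 3):
  W1 → J4
  W2 → J5
  W4 → J3

Each worker is assigned to at most one job, and each job to at most one worker.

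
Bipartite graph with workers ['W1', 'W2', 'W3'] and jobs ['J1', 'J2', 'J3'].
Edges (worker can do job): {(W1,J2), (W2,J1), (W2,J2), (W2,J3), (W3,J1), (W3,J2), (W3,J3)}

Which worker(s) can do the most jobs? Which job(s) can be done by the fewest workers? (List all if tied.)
Most versatile: W2, W3 (3 jobs); Least covered: J1, J3 (2 workers)

Worker degrees (jobs they can do): W1:1, W2:3, W3:3
Job degrees (workers who can do it): J1:2, J2:3, J3:2

Maximum worker degree is 3, achieved by: W2, W3
Minimum job degree is 2, achieved by: J1, J3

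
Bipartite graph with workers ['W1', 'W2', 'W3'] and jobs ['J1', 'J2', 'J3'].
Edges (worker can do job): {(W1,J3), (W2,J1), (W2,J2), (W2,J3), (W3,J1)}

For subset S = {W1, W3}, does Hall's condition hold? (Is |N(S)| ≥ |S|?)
Yes: |N(S)| = 2, |S| = 2

Subset S = {W1, W3}
Neighbors N(S) = {J1, J3}

|N(S)| = 2, |S| = 2
Hall's condition: |N(S)| ≥ |S| is satisfied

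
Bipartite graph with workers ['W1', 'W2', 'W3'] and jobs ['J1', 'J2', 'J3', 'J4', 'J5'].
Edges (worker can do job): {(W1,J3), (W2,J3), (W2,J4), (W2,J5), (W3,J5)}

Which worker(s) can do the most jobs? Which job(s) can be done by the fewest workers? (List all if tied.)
Most versatile: W2 (3 jobs); Least covered: J1, J2 (0 workers)

Worker degrees (jobs they can do): W1:1, W2:3, W3:1
Job degrees (workers who can do it): J1:0, J2:0, J3:2, J4:1, J5:2

Maximum worker degree is 3, achieved by: W2
Minimum job degree is 0, achieved by: J1, J2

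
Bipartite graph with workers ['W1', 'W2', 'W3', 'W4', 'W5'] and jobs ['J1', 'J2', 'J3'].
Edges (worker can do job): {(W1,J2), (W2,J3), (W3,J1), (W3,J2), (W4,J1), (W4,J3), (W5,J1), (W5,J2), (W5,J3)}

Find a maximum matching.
Matching: {(W3,J2), (W4,J3), (W5,J1)}

Maximum matching (size 3):
  W3 → J2
  W4 → J3
  W5 → J1

Each worker is assigned to at most one job, and each job to at most one worker.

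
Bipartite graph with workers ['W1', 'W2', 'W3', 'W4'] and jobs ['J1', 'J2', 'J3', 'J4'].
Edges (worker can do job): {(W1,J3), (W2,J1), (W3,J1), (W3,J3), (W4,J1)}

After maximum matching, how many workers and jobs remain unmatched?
Unmatched: 2 workers, 2 jobs

Maximum matching size: 2
Workers: 4 total, 2 matched, 2 unmatched
Jobs: 4 total, 2 matched, 2 unmatched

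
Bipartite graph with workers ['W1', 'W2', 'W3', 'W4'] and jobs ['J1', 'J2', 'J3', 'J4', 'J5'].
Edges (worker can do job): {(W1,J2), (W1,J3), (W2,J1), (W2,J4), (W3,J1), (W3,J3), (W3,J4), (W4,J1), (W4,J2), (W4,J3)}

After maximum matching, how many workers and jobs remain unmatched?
Unmatched: 0 workers, 1 jobs

Maximum matching size: 4
Workers: 4 total, 4 matched, 0 unmatched
Jobs: 5 total, 4 matched, 1 unmatched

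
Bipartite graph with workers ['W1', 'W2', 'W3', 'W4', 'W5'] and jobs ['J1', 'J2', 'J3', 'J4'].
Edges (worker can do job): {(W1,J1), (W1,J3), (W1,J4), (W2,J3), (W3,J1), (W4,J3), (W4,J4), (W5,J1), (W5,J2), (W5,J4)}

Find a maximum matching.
Matching: {(W1,J4), (W3,J1), (W4,J3), (W5,J2)}

Maximum matching (size 4):
  W1 → J4
  W3 → J1
  W4 → J3
  W5 → J2

Each worker is assigned to at most one job, and each job to at most one worker.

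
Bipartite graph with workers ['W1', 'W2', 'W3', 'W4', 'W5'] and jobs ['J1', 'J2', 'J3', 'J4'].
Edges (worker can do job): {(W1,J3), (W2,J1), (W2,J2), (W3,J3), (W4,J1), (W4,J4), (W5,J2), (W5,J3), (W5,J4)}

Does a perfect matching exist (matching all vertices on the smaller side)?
Yes, perfect matching exists (size 4)

Perfect matching: {(W2,J2), (W3,J3), (W4,J1), (W5,J4)}
All 4 vertices on the smaller side are matched.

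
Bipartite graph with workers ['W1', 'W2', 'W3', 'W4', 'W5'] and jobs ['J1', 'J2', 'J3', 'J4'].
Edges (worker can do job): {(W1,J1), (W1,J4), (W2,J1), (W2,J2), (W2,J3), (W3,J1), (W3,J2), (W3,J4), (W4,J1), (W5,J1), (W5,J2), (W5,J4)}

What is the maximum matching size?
Maximum matching size = 4

Maximum matching: {(W2,J3), (W3,J2), (W4,J1), (W5,J4)}
Size: 4

This assigns 4 workers to 4 distinct jobs.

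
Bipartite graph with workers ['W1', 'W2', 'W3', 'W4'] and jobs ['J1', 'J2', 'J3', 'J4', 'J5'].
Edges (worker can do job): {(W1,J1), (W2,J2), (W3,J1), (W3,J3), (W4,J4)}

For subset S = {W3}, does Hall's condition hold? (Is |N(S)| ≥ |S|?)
Yes: |N(S)| = 2, |S| = 1

Subset S = {W3}
Neighbors N(S) = {J1, J3}

|N(S)| = 2, |S| = 1
Hall's condition: |N(S)| ≥ |S| is satisfied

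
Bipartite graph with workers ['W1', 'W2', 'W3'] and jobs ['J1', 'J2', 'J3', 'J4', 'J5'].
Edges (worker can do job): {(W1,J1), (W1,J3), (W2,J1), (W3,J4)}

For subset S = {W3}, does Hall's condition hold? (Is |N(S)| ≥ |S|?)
Yes: |N(S)| = 1, |S| = 1

Subset S = {W3}
Neighbors N(S) = {J4}

|N(S)| = 1, |S| = 1
Hall's condition: |N(S)| ≥ |S| is satisfied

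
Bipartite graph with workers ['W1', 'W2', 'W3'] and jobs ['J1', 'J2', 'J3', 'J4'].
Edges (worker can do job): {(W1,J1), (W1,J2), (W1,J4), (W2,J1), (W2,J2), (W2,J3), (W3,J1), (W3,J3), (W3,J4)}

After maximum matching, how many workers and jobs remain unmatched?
Unmatched: 0 workers, 1 jobs

Maximum matching size: 3
Workers: 3 total, 3 matched, 0 unmatched
Jobs: 4 total, 3 matched, 1 unmatched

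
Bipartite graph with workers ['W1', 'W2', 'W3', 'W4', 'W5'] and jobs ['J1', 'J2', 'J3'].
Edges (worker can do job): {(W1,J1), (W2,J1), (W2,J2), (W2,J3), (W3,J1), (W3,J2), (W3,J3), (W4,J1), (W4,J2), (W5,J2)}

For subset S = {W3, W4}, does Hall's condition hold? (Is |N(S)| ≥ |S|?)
Yes: |N(S)| = 3, |S| = 2

Subset S = {W3, W4}
Neighbors N(S) = {J1, J2, J3}

|N(S)| = 3, |S| = 2
Hall's condition: |N(S)| ≥ |S| is satisfied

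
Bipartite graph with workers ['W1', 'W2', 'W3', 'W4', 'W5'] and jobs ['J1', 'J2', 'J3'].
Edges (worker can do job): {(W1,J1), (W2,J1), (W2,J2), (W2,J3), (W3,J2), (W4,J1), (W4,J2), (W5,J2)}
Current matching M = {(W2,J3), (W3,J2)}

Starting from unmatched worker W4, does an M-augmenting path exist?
Yes: W4 → J1

An M-augmenting path alternates non-matching / matching edges, starting and ending at unmatched vertices.
Path: W4 → J1
(J1 is unmatched in M, so the path is augmenting.)
Flipping edges along this path would increase |M| from 2 to 3.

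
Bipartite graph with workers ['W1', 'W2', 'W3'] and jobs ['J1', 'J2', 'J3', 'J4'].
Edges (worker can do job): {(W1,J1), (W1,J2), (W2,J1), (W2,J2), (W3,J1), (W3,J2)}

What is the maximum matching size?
Maximum matching size = 2

Maximum matching: {(W1,J1), (W3,J2)}
Size: 2

This assigns 2 workers to 2 distinct jobs.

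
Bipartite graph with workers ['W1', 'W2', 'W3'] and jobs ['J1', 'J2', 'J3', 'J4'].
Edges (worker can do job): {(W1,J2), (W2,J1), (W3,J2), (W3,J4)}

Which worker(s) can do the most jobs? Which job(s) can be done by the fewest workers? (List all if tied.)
Most versatile: W3 (2 jobs); Least covered: J3 (0 workers)

Worker degrees (jobs they can do): W1:1, W2:1, W3:2
Job degrees (workers who can do it): J1:1, J2:2, J3:0, J4:1

Maximum worker degree is 2, achieved by: W3
Minimum job degree is 0, achieved by: J3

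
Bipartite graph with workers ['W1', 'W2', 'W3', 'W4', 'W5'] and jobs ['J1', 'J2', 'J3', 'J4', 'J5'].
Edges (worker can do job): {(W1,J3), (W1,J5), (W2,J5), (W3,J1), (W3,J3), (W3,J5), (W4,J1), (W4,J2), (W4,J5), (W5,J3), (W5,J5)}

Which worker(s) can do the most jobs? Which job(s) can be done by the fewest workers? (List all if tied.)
Most versatile: W3, W4 (3 jobs); Least covered: J4 (0 workers)

Worker degrees (jobs they can do): W1:2, W2:1, W3:3, W4:3, W5:2
Job degrees (workers who can do it): J1:2, J2:1, J3:3, J4:0, J5:5

Maximum worker degree is 3, achieved by: W3, W4
Minimum job degree is 0, achieved by: J4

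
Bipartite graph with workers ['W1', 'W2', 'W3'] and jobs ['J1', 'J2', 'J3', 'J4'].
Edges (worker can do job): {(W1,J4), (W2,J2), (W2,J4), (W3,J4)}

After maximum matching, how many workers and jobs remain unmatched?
Unmatched: 1 workers, 2 jobs

Maximum matching size: 2
Workers: 3 total, 2 matched, 1 unmatched
Jobs: 4 total, 2 matched, 2 unmatched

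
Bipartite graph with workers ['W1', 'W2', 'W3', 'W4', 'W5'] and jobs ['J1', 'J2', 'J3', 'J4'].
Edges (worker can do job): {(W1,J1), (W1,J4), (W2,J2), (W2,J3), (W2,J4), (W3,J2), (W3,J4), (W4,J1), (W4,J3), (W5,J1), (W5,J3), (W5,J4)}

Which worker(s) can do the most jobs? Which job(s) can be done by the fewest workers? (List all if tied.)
Most versatile: W2, W5 (3 jobs); Least covered: J2 (2 workers)

Worker degrees (jobs they can do): W1:2, W2:3, W3:2, W4:2, W5:3
Job degrees (workers who can do it): J1:3, J2:2, J3:3, J4:4

Maximum worker degree is 3, achieved by: W2, W5
Minimum job degree is 2, achieved by: J2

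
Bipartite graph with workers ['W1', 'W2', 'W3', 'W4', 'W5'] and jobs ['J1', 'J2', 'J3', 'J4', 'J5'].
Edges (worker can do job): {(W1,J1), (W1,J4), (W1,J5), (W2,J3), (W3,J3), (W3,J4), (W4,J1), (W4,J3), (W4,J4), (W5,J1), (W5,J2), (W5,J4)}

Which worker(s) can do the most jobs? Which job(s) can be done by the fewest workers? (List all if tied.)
Most versatile: W1, W4, W5 (3 jobs); Least covered: J2, J5 (1 workers)

Worker degrees (jobs they can do): W1:3, W2:1, W3:2, W4:3, W5:3
Job degrees (workers who can do it): J1:3, J2:1, J3:3, J4:4, J5:1

Maximum worker degree is 3, achieved by: W1, W4, W5
Minimum job degree is 1, achieved by: J2, J5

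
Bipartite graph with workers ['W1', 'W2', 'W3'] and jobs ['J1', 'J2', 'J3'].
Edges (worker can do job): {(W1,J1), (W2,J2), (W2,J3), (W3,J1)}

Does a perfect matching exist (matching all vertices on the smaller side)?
No, maximum matching has size 2 < 3

Maximum matching has size 2, need 3 for perfect matching.
Unmatched workers: ['W1']
Unmatched jobs: ['J2']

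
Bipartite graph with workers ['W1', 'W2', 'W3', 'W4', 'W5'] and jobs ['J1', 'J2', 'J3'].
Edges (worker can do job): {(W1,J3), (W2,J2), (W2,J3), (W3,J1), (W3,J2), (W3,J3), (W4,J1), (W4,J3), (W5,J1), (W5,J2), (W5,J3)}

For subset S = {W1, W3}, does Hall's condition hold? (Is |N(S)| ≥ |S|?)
Yes: |N(S)| = 3, |S| = 2

Subset S = {W1, W3}
Neighbors N(S) = {J1, J2, J3}

|N(S)| = 3, |S| = 2
Hall's condition: |N(S)| ≥ |S| is satisfied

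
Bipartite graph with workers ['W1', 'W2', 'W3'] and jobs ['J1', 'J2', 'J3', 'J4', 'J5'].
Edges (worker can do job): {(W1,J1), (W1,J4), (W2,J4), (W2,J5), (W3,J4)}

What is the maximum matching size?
Maximum matching size = 3

Maximum matching: {(W1,J1), (W2,J5), (W3,J4)}
Size: 3

This assigns 3 workers to 3 distinct jobs.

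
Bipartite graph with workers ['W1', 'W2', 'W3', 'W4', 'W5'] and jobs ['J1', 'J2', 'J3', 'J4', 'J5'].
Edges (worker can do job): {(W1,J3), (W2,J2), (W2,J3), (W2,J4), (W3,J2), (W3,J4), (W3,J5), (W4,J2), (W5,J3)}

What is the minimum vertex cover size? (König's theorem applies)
Minimum vertex cover size = 4

By König's theorem: in bipartite graphs,
min vertex cover = max matching = 4

Maximum matching has size 4, so minimum vertex cover also has size 4.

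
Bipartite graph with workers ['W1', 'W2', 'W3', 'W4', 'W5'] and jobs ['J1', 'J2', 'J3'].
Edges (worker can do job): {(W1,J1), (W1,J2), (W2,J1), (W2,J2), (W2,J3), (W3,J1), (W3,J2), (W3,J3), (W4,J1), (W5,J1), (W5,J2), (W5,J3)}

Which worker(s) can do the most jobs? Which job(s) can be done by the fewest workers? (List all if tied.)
Most versatile: W2, W3, W5 (3 jobs); Least covered: J3 (3 workers)

Worker degrees (jobs they can do): W1:2, W2:3, W3:3, W4:1, W5:3
Job degrees (workers who can do it): J1:5, J2:4, J3:3

Maximum worker degree is 3, achieved by: W2, W3, W5
Minimum job degree is 3, achieved by: J3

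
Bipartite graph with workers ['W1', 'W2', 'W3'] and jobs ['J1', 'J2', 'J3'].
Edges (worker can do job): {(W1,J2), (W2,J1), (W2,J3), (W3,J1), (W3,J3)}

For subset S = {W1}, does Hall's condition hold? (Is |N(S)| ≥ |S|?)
Yes: |N(S)| = 1, |S| = 1

Subset S = {W1}
Neighbors N(S) = {J2}

|N(S)| = 1, |S| = 1
Hall's condition: |N(S)| ≥ |S| is satisfied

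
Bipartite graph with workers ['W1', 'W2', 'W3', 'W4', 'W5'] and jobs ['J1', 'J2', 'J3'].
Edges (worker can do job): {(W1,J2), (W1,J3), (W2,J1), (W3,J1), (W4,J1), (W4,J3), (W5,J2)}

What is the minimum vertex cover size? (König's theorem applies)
Minimum vertex cover size = 3

By König's theorem: in bipartite graphs,
min vertex cover = max matching = 3

Maximum matching has size 3, so minimum vertex cover also has size 3.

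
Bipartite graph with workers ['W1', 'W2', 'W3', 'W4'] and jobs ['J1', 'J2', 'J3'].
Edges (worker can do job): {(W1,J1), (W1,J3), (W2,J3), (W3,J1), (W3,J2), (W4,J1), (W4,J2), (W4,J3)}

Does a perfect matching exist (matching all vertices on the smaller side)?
Yes, perfect matching exists (size 3)

Perfect matching: {(W1,J3), (W3,J2), (W4,J1)}
All 3 vertices on the smaller side are matched.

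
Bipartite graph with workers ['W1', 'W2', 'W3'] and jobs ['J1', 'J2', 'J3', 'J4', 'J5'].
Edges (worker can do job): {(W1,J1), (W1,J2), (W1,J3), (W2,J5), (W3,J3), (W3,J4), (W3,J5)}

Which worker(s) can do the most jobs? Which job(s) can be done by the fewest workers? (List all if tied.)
Most versatile: W1, W3 (3 jobs); Least covered: J1, J2, J4 (1 workers)

Worker degrees (jobs they can do): W1:3, W2:1, W3:3
Job degrees (workers who can do it): J1:1, J2:1, J3:2, J4:1, J5:2

Maximum worker degree is 3, achieved by: W1, W3
Minimum job degree is 1, achieved by: J1, J2, J4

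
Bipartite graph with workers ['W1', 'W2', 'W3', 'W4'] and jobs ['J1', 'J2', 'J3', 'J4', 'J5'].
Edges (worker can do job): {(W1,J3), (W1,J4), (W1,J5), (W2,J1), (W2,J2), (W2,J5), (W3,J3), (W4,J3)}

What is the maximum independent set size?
Maximum independent set = 6

By König's theorem:
- Min vertex cover = Max matching = 3
- Max independent set = Total vertices - Min vertex cover
- Max independent set = 9 - 3 = 6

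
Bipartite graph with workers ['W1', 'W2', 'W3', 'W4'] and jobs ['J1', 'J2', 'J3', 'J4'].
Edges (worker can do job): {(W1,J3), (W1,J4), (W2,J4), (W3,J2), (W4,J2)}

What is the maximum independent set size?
Maximum independent set = 5

By König's theorem:
- Min vertex cover = Max matching = 3
- Max independent set = Total vertices - Min vertex cover
- Max independent set = 8 - 3 = 5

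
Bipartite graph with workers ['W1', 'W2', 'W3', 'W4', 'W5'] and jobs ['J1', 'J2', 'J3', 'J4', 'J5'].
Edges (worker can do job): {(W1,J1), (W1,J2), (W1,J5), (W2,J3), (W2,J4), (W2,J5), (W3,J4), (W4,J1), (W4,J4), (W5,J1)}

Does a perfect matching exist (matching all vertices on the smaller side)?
No, maximum matching has size 4 < 5

Maximum matching has size 4, need 5 for perfect matching.
Unmatched workers: ['W4']
Unmatched jobs: ['J5']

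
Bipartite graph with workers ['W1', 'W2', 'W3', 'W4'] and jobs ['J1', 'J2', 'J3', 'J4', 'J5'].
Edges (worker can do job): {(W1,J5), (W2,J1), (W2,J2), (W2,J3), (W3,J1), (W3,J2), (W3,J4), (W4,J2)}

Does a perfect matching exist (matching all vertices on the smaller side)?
Yes, perfect matching exists (size 4)

Perfect matching: {(W1,J5), (W2,J1), (W3,J4), (W4,J2)}
All 4 vertices on the smaller side are matched.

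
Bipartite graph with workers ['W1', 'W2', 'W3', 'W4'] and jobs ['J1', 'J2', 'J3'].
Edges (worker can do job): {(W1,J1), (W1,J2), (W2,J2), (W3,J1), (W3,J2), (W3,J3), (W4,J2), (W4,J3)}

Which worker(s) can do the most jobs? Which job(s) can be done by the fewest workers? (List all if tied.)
Most versatile: W3 (3 jobs); Least covered: J1, J3 (2 workers)

Worker degrees (jobs they can do): W1:2, W2:1, W3:3, W4:2
Job degrees (workers who can do it): J1:2, J2:4, J3:2

Maximum worker degree is 3, achieved by: W3
Minimum job degree is 2, achieved by: J1, J3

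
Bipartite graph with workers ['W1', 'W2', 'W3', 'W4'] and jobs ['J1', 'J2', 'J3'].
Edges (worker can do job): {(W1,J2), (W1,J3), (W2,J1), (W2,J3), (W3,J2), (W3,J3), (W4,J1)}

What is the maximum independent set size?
Maximum independent set = 4

By König's theorem:
- Min vertex cover = Max matching = 3
- Max independent set = Total vertices - Min vertex cover
- Max independent set = 7 - 3 = 4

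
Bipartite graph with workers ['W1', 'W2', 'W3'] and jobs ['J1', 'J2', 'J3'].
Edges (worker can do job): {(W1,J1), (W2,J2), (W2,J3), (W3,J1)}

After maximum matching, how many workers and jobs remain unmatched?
Unmatched: 1 workers, 1 jobs

Maximum matching size: 2
Workers: 3 total, 2 matched, 1 unmatched
Jobs: 3 total, 2 matched, 1 unmatched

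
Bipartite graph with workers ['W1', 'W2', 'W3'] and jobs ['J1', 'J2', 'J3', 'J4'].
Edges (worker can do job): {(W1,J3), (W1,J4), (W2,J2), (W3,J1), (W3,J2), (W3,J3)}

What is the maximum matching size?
Maximum matching size = 3

Maximum matching: {(W1,J4), (W2,J2), (W3,J1)}
Size: 3

This assigns 3 workers to 3 distinct jobs.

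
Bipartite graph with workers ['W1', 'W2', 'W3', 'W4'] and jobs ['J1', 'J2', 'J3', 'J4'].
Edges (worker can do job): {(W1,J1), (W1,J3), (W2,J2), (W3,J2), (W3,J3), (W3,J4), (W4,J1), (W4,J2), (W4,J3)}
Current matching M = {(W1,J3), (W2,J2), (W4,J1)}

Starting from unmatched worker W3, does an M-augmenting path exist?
Yes: W3 → J4

An M-augmenting path alternates non-matching / matching edges, starting and ending at unmatched vertices.
Path: W3 → J4
(J4 is unmatched in M, so the path is augmenting.)
Flipping edges along this path would increase |M| from 3 to 4.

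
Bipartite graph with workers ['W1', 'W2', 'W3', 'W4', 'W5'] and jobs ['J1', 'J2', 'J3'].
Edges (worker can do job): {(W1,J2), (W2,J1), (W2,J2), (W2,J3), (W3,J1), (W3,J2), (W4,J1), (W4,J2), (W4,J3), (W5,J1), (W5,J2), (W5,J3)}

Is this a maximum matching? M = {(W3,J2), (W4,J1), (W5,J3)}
Yes, size 3 is maximum

Proposed matching has size 3.
Maximum matching size for this graph: 3.

This is a maximum matching.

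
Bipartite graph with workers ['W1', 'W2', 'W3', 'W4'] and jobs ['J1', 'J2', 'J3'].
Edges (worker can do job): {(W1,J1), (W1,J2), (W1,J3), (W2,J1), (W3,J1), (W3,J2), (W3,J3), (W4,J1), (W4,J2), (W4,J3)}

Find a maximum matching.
Matching: {(W1,J3), (W3,J1), (W4,J2)}

Maximum matching (size 3):
  W1 → J3
  W3 → J1
  W4 → J2

Each worker is assigned to at most one job, and each job to at most one worker.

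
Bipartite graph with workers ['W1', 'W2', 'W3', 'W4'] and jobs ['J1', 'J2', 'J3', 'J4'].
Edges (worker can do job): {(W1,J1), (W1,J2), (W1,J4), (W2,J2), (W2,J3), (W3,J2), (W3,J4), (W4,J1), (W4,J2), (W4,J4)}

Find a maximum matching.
Matching: {(W1,J1), (W2,J3), (W3,J4), (W4,J2)}

Maximum matching (size 4):
  W1 → J1
  W2 → J3
  W3 → J4
  W4 → J2

Each worker is assigned to at most one job, and each job to at most one worker.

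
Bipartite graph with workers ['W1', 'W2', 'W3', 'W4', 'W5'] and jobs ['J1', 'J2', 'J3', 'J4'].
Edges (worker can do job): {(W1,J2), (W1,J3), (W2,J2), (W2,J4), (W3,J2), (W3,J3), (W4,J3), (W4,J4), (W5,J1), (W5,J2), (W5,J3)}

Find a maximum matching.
Matching: {(W1,J2), (W3,J3), (W4,J4), (W5,J1)}

Maximum matching (size 4):
  W1 → J2
  W3 → J3
  W4 → J4
  W5 → J1

Each worker is assigned to at most one job, and each job to at most one worker.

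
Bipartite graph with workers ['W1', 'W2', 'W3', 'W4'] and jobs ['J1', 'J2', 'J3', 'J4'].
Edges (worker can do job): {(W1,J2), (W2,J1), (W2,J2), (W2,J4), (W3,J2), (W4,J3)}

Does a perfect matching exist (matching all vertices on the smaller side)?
No, maximum matching has size 3 < 4

Maximum matching has size 3, need 4 for perfect matching.
Unmatched workers: ['W1']
Unmatched jobs: ['J1']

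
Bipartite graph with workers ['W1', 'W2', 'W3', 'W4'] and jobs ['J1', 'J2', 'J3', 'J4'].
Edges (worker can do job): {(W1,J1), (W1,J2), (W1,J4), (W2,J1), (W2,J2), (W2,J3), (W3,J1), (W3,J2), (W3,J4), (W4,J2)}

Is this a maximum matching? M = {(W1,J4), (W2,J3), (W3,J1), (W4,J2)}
Yes, size 4 is maximum

Proposed matching has size 4.
Maximum matching size for this graph: 4.

This is a maximum matching.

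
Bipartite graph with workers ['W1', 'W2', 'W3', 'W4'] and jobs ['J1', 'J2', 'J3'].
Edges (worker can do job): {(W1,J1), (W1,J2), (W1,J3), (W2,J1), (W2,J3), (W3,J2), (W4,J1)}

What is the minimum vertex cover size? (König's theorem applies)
Minimum vertex cover size = 3

By König's theorem: in bipartite graphs,
min vertex cover = max matching = 3

Maximum matching has size 3, so minimum vertex cover also has size 3.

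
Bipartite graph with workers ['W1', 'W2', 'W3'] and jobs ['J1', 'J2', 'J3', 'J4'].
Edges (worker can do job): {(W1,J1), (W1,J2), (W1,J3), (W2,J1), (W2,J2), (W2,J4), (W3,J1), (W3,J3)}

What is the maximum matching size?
Maximum matching size = 3

Maximum matching: {(W1,J3), (W2,J2), (W3,J1)}
Size: 3

This assigns 3 workers to 3 distinct jobs.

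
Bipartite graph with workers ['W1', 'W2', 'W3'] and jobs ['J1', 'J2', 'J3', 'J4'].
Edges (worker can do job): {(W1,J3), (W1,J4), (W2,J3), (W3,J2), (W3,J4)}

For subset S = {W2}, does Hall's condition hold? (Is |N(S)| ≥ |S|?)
Yes: |N(S)| = 1, |S| = 1

Subset S = {W2}
Neighbors N(S) = {J3}

|N(S)| = 1, |S| = 1
Hall's condition: |N(S)| ≥ |S| is satisfied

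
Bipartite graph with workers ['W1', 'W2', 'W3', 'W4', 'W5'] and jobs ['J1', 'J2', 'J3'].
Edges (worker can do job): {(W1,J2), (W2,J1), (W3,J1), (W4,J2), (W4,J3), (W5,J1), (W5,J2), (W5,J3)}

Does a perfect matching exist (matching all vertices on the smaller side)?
Yes, perfect matching exists (size 3)

Perfect matching: {(W3,J1), (W4,J3), (W5,J2)}
All 3 vertices on the smaller side are matched.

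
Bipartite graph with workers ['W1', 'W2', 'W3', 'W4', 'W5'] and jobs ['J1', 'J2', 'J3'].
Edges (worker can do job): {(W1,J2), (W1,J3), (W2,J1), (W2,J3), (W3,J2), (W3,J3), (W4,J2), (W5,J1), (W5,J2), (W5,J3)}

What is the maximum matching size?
Maximum matching size = 3

Maximum matching: {(W2,J1), (W3,J3), (W5,J2)}
Size: 3

This assigns 3 workers to 3 distinct jobs.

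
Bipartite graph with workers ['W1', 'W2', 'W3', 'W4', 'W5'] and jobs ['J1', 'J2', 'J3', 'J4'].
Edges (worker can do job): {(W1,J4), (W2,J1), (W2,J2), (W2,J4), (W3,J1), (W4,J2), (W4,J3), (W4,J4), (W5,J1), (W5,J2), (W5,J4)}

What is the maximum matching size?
Maximum matching size = 4

Maximum matching: {(W1,J4), (W3,J1), (W4,J3), (W5,J2)}
Size: 4

This assigns 4 workers to 4 distinct jobs.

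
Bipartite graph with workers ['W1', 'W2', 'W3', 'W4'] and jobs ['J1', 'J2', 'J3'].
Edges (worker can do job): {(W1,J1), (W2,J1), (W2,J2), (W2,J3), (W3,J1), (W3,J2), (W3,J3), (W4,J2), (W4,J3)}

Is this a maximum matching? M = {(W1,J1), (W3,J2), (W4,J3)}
Yes, size 3 is maximum

Proposed matching has size 3.
Maximum matching size for this graph: 3.

This is a maximum matching.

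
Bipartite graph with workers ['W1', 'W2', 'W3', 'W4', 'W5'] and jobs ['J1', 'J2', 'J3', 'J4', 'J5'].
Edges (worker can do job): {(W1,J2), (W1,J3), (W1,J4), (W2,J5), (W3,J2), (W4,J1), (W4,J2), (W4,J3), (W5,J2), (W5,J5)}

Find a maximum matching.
Matching: {(W1,J4), (W3,J2), (W4,J3), (W5,J5)}

Maximum matching (size 4):
  W1 → J4
  W3 → J2
  W4 → J3
  W5 → J5

Each worker is assigned to at most one job, and each job to at most one worker.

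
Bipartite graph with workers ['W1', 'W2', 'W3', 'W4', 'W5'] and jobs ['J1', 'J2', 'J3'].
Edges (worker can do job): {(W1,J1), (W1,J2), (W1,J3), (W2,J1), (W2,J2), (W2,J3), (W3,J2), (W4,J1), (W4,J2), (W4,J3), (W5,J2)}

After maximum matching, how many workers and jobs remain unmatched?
Unmatched: 2 workers, 0 jobs

Maximum matching size: 3
Workers: 5 total, 3 matched, 2 unmatched
Jobs: 3 total, 3 matched, 0 unmatched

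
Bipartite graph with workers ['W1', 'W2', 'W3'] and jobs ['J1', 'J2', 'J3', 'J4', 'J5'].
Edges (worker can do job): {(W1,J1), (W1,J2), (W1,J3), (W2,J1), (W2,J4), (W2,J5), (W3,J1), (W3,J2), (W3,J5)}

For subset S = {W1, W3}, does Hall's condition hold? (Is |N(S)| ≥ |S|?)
Yes: |N(S)| = 4, |S| = 2

Subset S = {W1, W3}
Neighbors N(S) = {J1, J2, J3, J5}

|N(S)| = 4, |S| = 2
Hall's condition: |N(S)| ≥ |S| is satisfied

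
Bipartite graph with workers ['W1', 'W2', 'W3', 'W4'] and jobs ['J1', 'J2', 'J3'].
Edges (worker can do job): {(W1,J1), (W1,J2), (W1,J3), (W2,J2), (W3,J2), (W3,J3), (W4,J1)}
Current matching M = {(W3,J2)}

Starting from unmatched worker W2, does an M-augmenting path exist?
Yes: W2 → J2 → W3 → J3

An M-augmenting path alternates non-matching / matching edges, starting and ending at unmatched vertices.
Path: W2 → J2 → W3 → J3
(J3 is unmatched in M, so the path is augmenting.)
Flipping edges along this path would increase |M| from 1 to 2.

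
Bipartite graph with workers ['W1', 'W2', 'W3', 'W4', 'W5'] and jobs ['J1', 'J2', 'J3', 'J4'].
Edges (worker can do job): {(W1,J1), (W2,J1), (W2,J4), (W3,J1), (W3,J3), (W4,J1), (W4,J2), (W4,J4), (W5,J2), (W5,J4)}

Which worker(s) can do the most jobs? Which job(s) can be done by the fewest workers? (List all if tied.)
Most versatile: W4 (3 jobs); Least covered: J3 (1 workers)

Worker degrees (jobs they can do): W1:1, W2:2, W3:2, W4:3, W5:2
Job degrees (workers who can do it): J1:4, J2:2, J3:1, J4:3

Maximum worker degree is 3, achieved by: W4
Minimum job degree is 1, achieved by: J3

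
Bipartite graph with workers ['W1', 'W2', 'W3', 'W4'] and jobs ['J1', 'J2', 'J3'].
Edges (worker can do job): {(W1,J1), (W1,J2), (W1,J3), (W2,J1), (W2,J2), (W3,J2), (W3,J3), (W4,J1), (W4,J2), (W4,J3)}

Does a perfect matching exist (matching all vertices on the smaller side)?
Yes, perfect matching exists (size 3)

Perfect matching: {(W1,J1), (W3,J3), (W4,J2)}
All 3 vertices on the smaller side are matched.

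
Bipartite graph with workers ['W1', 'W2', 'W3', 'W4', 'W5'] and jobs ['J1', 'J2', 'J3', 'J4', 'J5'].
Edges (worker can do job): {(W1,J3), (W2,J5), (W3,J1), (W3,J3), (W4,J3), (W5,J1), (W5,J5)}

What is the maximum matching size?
Maximum matching size = 3

Maximum matching: {(W3,J1), (W4,J3), (W5,J5)}
Size: 3

This assigns 3 workers to 3 distinct jobs.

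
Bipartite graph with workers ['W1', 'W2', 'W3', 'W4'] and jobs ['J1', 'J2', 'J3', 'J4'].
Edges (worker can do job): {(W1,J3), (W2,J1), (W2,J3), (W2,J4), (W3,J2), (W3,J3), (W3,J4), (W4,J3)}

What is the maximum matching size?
Maximum matching size = 3

Maximum matching: {(W2,J1), (W3,J4), (W4,J3)}
Size: 3

This assigns 3 workers to 3 distinct jobs.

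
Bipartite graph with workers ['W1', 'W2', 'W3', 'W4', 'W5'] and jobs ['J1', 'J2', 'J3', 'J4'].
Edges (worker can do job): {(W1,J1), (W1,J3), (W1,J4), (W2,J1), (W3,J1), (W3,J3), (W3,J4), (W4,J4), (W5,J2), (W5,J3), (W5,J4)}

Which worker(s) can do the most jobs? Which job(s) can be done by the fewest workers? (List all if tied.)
Most versatile: W1, W3, W5 (3 jobs); Least covered: J2 (1 workers)

Worker degrees (jobs they can do): W1:3, W2:1, W3:3, W4:1, W5:3
Job degrees (workers who can do it): J1:3, J2:1, J3:3, J4:4

Maximum worker degree is 3, achieved by: W1, W3, W5
Minimum job degree is 1, achieved by: J2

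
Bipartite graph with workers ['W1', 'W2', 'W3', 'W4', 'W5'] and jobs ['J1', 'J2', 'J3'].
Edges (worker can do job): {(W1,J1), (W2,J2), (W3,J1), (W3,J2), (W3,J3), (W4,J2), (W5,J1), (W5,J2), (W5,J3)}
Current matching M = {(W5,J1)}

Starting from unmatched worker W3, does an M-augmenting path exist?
Yes: W3 → J3

An M-augmenting path alternates non-matching / matching edges, starting and ending at unmatched vertices.
Path: W3 → J3
(J3 is unmatched in M, so the path is augmenting.)
Flipping edges along this path would increase |M| from 1 to 2.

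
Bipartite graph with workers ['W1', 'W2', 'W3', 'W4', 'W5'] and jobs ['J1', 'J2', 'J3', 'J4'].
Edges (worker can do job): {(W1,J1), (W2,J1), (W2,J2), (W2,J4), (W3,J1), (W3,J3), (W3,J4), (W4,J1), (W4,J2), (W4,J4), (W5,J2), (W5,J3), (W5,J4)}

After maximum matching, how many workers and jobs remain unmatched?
Unmatched: 1 workers, 0 jobs

Maximum matching size: 4
Workers: 5 total, 4 matched, 1 unmatched
Jobs: 4 total, 4 matched, 0 unmatched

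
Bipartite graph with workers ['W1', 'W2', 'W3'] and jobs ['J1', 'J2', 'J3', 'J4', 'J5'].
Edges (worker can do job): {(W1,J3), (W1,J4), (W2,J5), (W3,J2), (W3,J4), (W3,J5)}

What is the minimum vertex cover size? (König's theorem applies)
Minimum vertex cover size = 3

By König's theorem: in bipartite graphs,
min vertex cover = max matching = 3

Maximum matching has size 3, so minimum vertex cover also has size 3.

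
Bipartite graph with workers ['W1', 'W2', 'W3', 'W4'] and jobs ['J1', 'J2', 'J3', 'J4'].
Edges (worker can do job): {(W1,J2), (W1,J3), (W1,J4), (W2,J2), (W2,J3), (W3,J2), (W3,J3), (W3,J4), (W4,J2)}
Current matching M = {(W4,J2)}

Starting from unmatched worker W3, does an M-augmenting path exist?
Yes: W3 → J4

An M-augmenting path alternates non-matching / matching edges, starting and ending at unmatched vertices.
Path: W3 → J4
(J4 is unmatched in M, so the path is augmenting.)
Flipping edges along this path would increase |M| from 1 to 2.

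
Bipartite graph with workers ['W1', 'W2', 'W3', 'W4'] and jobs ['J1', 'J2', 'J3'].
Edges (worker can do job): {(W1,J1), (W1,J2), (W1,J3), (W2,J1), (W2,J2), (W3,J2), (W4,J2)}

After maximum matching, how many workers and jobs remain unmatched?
Unmatched: 1 workers, 0 jobs

Maximum matching size: 3
Workers: 4 total, 3 matched, 1 unmatched
Jobs: 3 total, 3 matched, 0 unmatched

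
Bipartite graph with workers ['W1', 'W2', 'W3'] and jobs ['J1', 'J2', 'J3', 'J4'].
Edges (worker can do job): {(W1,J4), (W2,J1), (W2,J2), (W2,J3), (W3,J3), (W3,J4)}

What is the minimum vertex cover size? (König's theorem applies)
Minimum vertex cover size = 3

By König's theorem: in bipartite graphs,
min vertex cover = max matching = 3

Maximum matching has size 3, so minimum vertex cover also has size 3.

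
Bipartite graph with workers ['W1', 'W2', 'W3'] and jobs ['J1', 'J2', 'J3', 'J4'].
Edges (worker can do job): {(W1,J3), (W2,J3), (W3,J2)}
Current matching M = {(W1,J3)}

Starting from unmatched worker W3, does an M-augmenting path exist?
Yes: W3 → J2

An M-augmenting path alternates non-matching / matching edges, starting and ending at unmatched vertices.
Path: W3 → J2
(J2 is unmatched in M, so the path is augmenting.)
Flipping edges along this path would increase |M| from 1 to 2.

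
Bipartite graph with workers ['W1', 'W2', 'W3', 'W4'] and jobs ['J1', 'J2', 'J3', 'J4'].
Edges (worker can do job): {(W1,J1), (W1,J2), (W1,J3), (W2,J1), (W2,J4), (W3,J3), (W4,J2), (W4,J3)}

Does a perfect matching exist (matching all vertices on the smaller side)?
Yes, perfect matching exists (size 4)

Perfect matching: {(W1,J1), (W2,J4), (W3,J3), (W4,J2)}
All 4 vertices on the smaller side are matched.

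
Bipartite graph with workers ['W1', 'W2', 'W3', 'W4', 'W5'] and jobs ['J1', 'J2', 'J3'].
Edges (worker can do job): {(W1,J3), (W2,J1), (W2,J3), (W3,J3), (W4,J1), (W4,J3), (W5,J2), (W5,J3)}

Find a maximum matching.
Matching: {(W3,J3), (W4,J1), (W5,J2)}

Maximum matching (size 3):
  W3 → J3
  W4 → J1
  W5 → J2

Each worker is assigned to at most one job, and each job to at most one worker.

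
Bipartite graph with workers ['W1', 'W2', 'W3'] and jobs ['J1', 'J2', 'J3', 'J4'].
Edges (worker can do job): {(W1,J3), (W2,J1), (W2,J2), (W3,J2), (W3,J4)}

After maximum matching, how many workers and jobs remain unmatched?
Unmatched: 0 workers, 1 jobs

Maximum matching size: 3
Workers: 3 total, 3 matched, 0 unmatched
Jobs: 4 total, 3 matched, 1 unmatched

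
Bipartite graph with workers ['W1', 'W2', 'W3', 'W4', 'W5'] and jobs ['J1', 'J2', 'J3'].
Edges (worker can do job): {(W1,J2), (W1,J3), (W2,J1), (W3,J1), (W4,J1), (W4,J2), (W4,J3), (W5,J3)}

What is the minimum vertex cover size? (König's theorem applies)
Minimum vertex cover size = 3

By König's theorem: in bipartite graphs,
min vertex cover = max matching = 3

Maximum matching has size 3, so minimum vertex cover also has size 3.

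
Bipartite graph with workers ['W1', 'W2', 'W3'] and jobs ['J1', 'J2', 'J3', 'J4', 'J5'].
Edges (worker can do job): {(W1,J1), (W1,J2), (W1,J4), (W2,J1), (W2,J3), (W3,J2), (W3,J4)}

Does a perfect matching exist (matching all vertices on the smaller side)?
Yes, perfect matching exists (size 3)

Perfect matching: {(W1,J1), (W2,J3), (W3,J2)}
All 3 vertices on the smaller side are matched.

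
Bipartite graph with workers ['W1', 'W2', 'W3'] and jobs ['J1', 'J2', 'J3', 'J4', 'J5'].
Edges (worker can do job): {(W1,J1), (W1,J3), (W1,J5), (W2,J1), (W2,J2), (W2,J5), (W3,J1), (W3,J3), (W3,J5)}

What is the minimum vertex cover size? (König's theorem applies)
Minimum vertex cover size = 3

By König's theorem: in bipartite graphs,
min vertex cover = max matching = 3

Maximum matching has size 3, so minimum vertex cover also has size 3.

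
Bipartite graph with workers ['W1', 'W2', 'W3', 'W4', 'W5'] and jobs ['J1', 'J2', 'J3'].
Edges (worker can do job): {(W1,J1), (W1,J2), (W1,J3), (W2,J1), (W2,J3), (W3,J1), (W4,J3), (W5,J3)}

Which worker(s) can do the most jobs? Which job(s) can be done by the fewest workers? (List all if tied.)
Most versatile: W1 (3 jobs); Least covered: J2 (1 workers)

Worker degrees (jobs they can do): W1:3, W2:2, W3:1, W4:1, W5:1
Job degrees (workers who can do it): J1:3, J2:1, J3:4

Maximum worker degree is 3, achieved by: W1
Minimum job degree is 1, achieved by: J2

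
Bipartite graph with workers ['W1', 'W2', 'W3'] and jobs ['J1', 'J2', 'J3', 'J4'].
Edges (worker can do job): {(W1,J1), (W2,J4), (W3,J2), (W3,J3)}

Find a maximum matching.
Matching: {(W1,J1), (W2,J4), (W3,J2)}

Maximum matching (size 3):
  W1 → J1
  W2 → J4
  W3 → J2

Each worker is assigned to at most one job, and each job to at most one worker.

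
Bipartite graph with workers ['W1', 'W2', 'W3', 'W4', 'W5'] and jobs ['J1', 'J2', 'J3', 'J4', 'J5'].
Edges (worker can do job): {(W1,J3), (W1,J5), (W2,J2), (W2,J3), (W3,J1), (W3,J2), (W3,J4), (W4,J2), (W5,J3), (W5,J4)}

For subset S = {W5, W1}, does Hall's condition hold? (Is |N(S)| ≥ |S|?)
Yes: |N(S)| = 3, |S| = 2

Subset S = {W5, W1}
Neighbors N(S) = {J3, J4, J5}

|N(S)| = 3, |S| = 2
Hall's condition: |N(S)| ≥ |S| is satisfied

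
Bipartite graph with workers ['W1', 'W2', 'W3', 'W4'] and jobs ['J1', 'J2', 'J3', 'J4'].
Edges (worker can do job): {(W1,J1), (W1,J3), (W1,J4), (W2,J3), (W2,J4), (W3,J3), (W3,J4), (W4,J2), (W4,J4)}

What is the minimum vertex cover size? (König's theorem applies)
Minimum vertex cover size = 4

By König's theorem: in bipartite graphs,
min vertex cover = max matching = 4

Maximum matching has size 4, so minimum vertex cover also has size 4.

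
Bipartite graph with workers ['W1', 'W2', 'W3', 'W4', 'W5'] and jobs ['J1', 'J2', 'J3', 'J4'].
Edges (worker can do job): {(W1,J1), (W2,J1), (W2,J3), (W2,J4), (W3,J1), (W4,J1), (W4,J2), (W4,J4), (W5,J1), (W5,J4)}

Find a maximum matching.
Matching: {(W2,J3), (W3,J1), (W4,J2), (W5,J4)}

Maximum matching (size 4):
  W2 → J3
  W3 → J1
  W4 → J2
  W5 → J4

Each worker is assigned to at most one job, and each job to at most one worker.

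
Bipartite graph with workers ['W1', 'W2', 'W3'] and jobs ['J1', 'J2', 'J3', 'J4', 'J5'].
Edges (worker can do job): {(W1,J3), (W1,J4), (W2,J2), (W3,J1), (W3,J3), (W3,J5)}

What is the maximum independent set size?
Maximum independent set = 5

By König's theorem:
- Min vertex cover = Max matching = 3
- Max independent set = Total vertices - Min vertex cover
- Max independent set = 8 - 3 = 5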